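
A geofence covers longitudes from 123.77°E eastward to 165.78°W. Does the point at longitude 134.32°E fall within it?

Yes

Band width going east from +123.77° to -165.78°: ((-165.78 − 123.77) mod 360) = 70.45°.
Offset of +134.32° east of the west edge: ((134.32 − 123.77) mod 360) = 10.55°.
10.55° ≤ 70.45° ⇒ inside.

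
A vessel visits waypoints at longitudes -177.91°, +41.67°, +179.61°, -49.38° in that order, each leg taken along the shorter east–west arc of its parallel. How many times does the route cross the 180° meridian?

Leg 1: -177.91° → +41.67°, shortest Δλ = -140.42° (west) — crosses 180°.
Leg 2: +41.67° → +179.61°, shortest Δλ = 137.94° (east) — does not cross 180°.
Leg 3: +179.61° → -49.38°, shortest Δλ = 131.01° (east) — crosses 180°.
Total crossings: 2.

2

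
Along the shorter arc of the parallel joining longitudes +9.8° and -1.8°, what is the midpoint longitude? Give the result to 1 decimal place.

Signed shortest Δλ from +9.8° to -1.8° is -11.6°.
Midpoint longitude = +9.8° + (-11.6°)/2 = +9.8° − 5.8° = +4.0°.

+4.0°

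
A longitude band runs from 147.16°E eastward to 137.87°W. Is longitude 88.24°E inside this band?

Band width going east from +147.16° to -137.87°: ((-137.87 − 147.16) mod 360) = 74.97°.
Offset of +88.24° east of the west edge: ((88.24 − 147.16) mod 360) = 301.08°.
301.08° > 74.97° ⇒ outside.

No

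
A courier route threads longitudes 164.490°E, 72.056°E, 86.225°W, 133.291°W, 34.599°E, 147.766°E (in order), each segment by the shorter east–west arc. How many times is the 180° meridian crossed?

Leg 1: +164.490° → +72.056°, shortest Δλ = -92.434° (west) — does not cross 180°.
Leg 2: +72.056° → -86.225°, shortest Δλ = -158.281° (west) — does not cross 180°.
Leg 3: -86.225° → -133.291°, shortest Δλ = -47.066° (west) — does not cross 180°.
Leg 4: -133.291° → +34.599°, shortest Δλ = 167.89° (east) — does not cross 180°.
Leg 5: +34.599° → +147.766°, shortest Δλ = 113.167° (east) — does not cross 180°.
Total crossings: 0.

0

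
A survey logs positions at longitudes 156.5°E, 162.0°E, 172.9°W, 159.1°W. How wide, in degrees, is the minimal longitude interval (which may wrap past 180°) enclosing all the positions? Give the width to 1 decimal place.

44.4°

Sort the longitudes: -172.9°, -159.1°, +156.5°, +162.0°.
Eastward gaps between consecutive values (wrapping around): 13.8°, 315.6°, 5.5°, 25.1°.
Largest gap = 315.6° ⇒ minimal covering band is its complement: 360° − 315.6° = 44.4°.
Band runs from +156.5° eastward to -159.1°, crossing the antimeridian.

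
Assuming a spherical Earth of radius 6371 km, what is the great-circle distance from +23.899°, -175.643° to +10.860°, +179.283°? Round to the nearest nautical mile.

835 nmi

Δλ = 179.283 − -175.643 = 354.926°; wrapped into (−180°, 180°]: -5.074°.
Δφ = 10.860 − 23.899 = -13.039°.
a = sin²(Δφ/2) + cos φ₁ · cos φ₂ · sin²(Δλ/2) = 0.014651.
c = 2·atan2(√a, √(1−a)) = 0.24268 rad → d = 6371·c ≈ 1546.10 km ≈ 834.82 nmi.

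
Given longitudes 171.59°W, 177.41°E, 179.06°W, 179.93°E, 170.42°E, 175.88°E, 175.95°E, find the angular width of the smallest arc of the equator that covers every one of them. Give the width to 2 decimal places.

17.99°

Sort the longitudes: -179.06°, -171.59°, +170.42°, +175.88°, +175.95°, +177.41°, +179.93°.
Eastward gaps between consecutive values (wrapping around): 7.47°, 342.01°, 5.46°, 0.07°, 1.46°, 2.52°, 1.01°.
Largest gap = 342.01° ⇒ minimal covering band is its complement: 360° − 342.01° = 17.99°.
Band runs from +170.42° eastward to -171.59°, crossing the antimeridian.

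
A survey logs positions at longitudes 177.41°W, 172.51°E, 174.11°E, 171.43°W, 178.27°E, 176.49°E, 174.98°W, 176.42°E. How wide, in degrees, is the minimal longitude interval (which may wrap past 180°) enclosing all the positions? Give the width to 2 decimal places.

16.06°

Sort the longitudes: -177.41°, -174.98°, -171.43°, +172.51°, +174.11°, +176.42°, +176.49°, +178.27°.
Eastward gaps between consecutive values (wrapping around): 2.43°, 3.55°, 343.94°, 1.60°, 2.31°, 0.07°, 1.78°, 4.32°.
Largest gap = 343.94° ⇒ minimal covering band is its complement: 360° − 343.94° = 16.06°.
Band runs from +172.51° eastward to -171.43°, crossing the antimeridian.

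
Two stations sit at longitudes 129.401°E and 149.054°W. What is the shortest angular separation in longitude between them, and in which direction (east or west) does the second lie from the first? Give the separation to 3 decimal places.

81.545° east

Raw difference: -149.054 − 129.401 = -278.455°.
Normalise into (−180°, 180°]: -278.455° + 360° = 81.545°.
Positive ⇒ the second point lies to the east; separation 81.545°.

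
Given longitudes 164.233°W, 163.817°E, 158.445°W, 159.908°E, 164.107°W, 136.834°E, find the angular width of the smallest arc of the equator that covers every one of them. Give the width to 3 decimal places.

Sort the longitudes: -164.233°, -164.107°, -158.445°, +136.834°, +159.908°, +163.817°.
Eastward gaps between consecutive values (wrapping around): 0.126°, 5.662°, 295.279°, 23.074°, 3.909°, 31.950°.
Largest gap = 295.279° ⇒ minimal covering band is its complement: 360° − 295.279° = 64.721°.
Band runs from +136.834° eastward to -158.445°, crossing the antimeridian.

64.721°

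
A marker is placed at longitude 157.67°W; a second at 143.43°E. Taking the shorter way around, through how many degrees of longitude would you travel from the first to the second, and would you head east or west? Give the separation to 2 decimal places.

58.90° west

Raw difference: 143.43 − -157.67 = 301.1°.
Normalise into (−180°, 180°]: 301.1° − 360° = -58.9°.
Negative ⇒ the second point lies to the west; separation 58.90°.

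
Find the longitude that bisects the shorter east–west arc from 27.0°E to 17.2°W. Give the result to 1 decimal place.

4.9°E

Signed shortest Δλ from +27.0° to -17.2° is -44.2°.
Midpoint longitude = +27.0° + (-44.2°)/2 = +27.0° − 22.1° = +4.9°.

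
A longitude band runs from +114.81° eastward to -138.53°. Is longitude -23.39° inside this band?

Band width going east from +114.81° to -138.53°: ((-138.53 − 114.81) mod 360) = 106.66°.
Offset of -23.39° east of the west edge: ((-23.39 − 114.81) mod 360) = 221.80°.
221.80° > 106.66° ⇒ outside.

No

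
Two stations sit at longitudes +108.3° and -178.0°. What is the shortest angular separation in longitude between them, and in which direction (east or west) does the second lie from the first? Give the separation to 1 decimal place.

Raw difference: -178.0 − 108.3 = -286.3°.
Normalise into (−180°, 180°]: -286.3° + 360° = 73.7°.
Positive ⇒ the second point lies to the east; separation 73.7°.

73.7° east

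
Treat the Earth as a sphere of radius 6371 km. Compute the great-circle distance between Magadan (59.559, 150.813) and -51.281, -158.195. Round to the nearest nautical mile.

7099 nmi

Δλ = -158.195 − 150.813 = -309.008°; wrapped into (−180°, 180°]: 50.992°.
Δφ = -51.281 − 59.559 = -110.840°.
a = sin²(Δφ/2) + cos φ₁ · cos φ₂ · sin²(Δλ/2) = 0.736599.
c = 2·atan2(√a, √(1−a)) = 2.06371 rad → d = 6371·c ≈ 13147.92 km ≈ 7099.31 nmi.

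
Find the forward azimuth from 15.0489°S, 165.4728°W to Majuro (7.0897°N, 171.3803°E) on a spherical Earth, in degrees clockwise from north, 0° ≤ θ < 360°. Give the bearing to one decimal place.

Δλ = 171.3803 − -165.4728 = 336.8531°; wrapped into (−180°, 180°]: -23.1469°.
θ = atan2( sin Δλ · cos φ₂ , cos φ₁ · sin φ₂ − sin φ₁ · cos φ₂ · cos Δλ )
  = atan2(-0.39008, 0.35611) = -47.607° → normalised to [0°, 360°): 312.393°.

312.4°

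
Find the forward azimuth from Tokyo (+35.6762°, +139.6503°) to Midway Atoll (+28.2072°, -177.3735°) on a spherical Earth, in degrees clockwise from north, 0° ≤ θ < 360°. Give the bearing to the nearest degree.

89°

Δλ = -177.3735 − 139.6503 = -317.0238°; wrapped into (−180°, 180°]: 42.9762°.
θ = atan2( sin Δλ · cos φ₂ , cos φ₁ · sin φ₂ − sin φ₁ · cos φ₂ · cos Δλ )
  = atan2(0.60074, 0.00793) = 89.243° → normalised to [0°, 360°): 89.243°.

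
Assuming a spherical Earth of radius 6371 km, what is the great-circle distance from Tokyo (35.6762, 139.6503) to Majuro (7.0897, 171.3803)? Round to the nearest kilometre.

4531 km

Δλ = 171.3803 − 139.6503 = 31.7300°.
Δφ = 7.0897 − 35.6762 = -28.5865°.
a = sin²(Δφ/2) + cos φ₁ · cos φ₂ · sin²(Δλ/2) = 0.121195.
c = 2·atan2(√a, √(1−a)) = 0.71115 rad → d = 6371·c ≈ 4530.75 km.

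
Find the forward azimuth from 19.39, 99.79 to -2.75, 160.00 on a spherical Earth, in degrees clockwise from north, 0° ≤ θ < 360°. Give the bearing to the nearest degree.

104°

Δλ = 160.00 − 99.79 = 60.21°.
θ = atan2( sin Δλ · cos φ₂ , cos φ₁ · sin φ₂ − sin φ₁ · cos φ₂ · cos Δλ )
  = atan2(0.86685, -0.21001) = 103.619° → normalised to [0°, 360°): 103.619°.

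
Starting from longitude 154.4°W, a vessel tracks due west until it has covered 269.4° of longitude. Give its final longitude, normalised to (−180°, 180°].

63.8°W

Start at -154.4°; shift −269.4° → -423.8°.
-423.8° lies outside (−180°, 180°]; add 360° → -63.8°.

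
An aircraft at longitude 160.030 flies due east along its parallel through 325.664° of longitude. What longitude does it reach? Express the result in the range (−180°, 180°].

Start at +160.030°; shift +325.664° → +485.694°.
+485.694° lies outside (−180°, 180°]; subtract 360° → +125.694°.

+125.694°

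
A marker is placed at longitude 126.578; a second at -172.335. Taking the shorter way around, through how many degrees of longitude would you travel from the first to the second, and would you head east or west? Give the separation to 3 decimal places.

Raw difference: -172.335 − 126.578 = -298.913°.
Normalise into (−180°, 180°]: -298.913° + 360° = 61.087°.
Positive ⇒ the second point lies to the east; separation 61.087°.

61.087° east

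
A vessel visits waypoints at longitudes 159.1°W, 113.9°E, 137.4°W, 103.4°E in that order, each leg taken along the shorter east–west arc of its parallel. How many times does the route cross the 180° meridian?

3

Leg 1: -159.1° → +113.9°, shortest Δλ = -87.0° (west) — crosses 180°.
Leg 2: +113.9° → -137.4°, shortest Δλ = 108.7° (east) — crosses 180°.
Leg 3: -137.4° → +103.4°, shortest Δλ = -119.2° (west) — crosses 180°.
Total crossings: 3.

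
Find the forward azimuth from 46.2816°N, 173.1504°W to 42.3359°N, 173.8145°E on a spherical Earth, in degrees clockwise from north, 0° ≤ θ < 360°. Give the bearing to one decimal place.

Δλ = 173.8145 − -173.1504 = 346.9649°; wrapped into (−180°, 180°]: -13.0351°.
θ = atan2( sin Δλ · cos φ₂ , cos φ₁ · sin φ₂ − sin φ₁ · cos φ₂ · cos Δλ )
  = atan2(-0.16673, -0.05504) = -108.270° → normalised to [0°, 360°): 251.730°.

251.7°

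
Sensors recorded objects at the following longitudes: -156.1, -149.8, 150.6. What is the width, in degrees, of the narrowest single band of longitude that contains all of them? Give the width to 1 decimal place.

Sort the longitudes: -156.1°, -149.8°, +150.6°.
Eastward gaps between consecutive values (wrapping around): 6.3°, 300.4°, 53.3°.
Largest gap = 300.4° ⇒ minimal covering band is its complement: 360° − 300.4° = 59.6°.
Band runs from +150.6° eastward to -149.8°, crossing the antimeridian.

59.6°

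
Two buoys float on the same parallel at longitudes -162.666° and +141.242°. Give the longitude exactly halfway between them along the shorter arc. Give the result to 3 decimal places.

Signed shortest Δλ from -162.666° to +141.242° is -56.092°.
Midpoint longitude = -162.666° + (-56.092°)/2 = -162.666° − 28.046° = -190.712°.
Normalise into (−180°, 180°]: +169.288°.
(The naïve average (-162.666 + +141.242)/2 = -10.712° is on the wrong side of the globe.)

+169.288°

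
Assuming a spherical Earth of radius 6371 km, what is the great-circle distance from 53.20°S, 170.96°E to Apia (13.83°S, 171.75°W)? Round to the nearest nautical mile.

Δλ = -171.75 − 170.96 = -342.71°; wrapped into (−180°, 180°]: 17.29°.
Δφ = -13.83 − -53.20 = 39.37°.
a = sin²(Δφ/2) + cos φ₁ · cos φ₂ · sin²(Δλ/2) = 0.126609.
c = 2·atan2(√a, √(1−a)) = 0.72759 rad → d = 6371·c ≈ 4635.45 km ≈ 2502.94 nmi.

2503 nmi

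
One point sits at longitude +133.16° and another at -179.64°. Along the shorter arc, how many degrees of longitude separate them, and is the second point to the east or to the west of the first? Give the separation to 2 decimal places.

Raw difference: -179.64 − 133.16 = -312.8°.
Normalise into (−180°, 180°]: -312.8° + 360° = 47.2°.
Positive ⇒ the second point lies to the east; separation 47.20°.

47.20° east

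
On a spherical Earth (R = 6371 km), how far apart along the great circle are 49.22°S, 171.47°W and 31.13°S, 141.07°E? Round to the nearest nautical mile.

Δλ = 141.07 − -171.47 = 312.54°; wrapped into (−180°, 180°]: -47.46°.
Δφ = -31.13 − -49.22 = 18.09°.
a = sin²(Δφ/2) + cos φ₁ · cos φ₂ · sin²(Δλ/2) = 0.115260.
c = 2·atan2(√a, √(1−a)) = 0.69277 rad → d = 6371·c ≈ 4413.63 km ≈ 2383.17 nmi.

2383 nmi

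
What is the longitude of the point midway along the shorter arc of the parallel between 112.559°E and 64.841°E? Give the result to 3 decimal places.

88.700°E

Signed shortest Δλ from +112.559° to +64.841° is -47.718°.
Midpoint longitude = +112.559° + (-47.718°)/2 = +112.559° − 23.859° = +88.700°.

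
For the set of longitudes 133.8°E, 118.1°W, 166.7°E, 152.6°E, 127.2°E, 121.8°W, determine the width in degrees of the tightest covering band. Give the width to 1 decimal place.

Sort the longitudes: -121.8°, -118.1°, +127.2°, +133.8°, +152.6°, +166.7°.
Eastward gaps between consecutive values (wrapping around): 3.7°, 245.3°, 6.6°, 18.8°, 14.1°, 71.5°.
Largest gap = 245.3° ⇒ minimal covering band is its complement: 360° − 245.3° = 114.7°.
Band runs from +127.2° eastward to -118.1°, crossing the antimeridian.

114.7°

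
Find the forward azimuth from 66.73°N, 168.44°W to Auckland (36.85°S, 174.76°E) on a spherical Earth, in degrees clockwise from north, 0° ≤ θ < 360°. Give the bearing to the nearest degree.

194°

Δλ = 174.76 − -168.44 = 343.20°; wrapped into (−180°, 180°]: -16.80°.
θ = atan2( sin Δλ · cos φ₂ , cos φ₁ · sin φ₂ − sin φ₁ · cos φ₂ · cos Δλ )
  = atan2(-0.23129, -0.94067) = -166.186° → normalised to [0°, 360°): 193.814°.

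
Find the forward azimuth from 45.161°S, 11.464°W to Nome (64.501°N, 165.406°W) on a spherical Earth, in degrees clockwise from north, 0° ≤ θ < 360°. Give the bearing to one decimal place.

332.4°

Δλ = -165.406 − -11.464 = -153.942°.
θ = atan2( sin Δλ · cos φ₂ , cos φ₁ · sin φ₂ − sin φ₁ · cos φ₂ · cos Δλ )
  = atan2(-0.18911, 0.36220) = -27.569° → normalised to [0°, 360°): 332.431°.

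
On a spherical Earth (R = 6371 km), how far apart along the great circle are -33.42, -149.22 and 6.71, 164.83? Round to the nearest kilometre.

Δλ = 164.83 − -149.22 = 314.05°; wrapped into (−180°, 180°]: -45.95°.
Δφ = 6.71 − -33.42 = 40.13°.
a = sin²(Δφ/2) + cos φ₁ · cos φ₂ · sin²(Δλ/2) = 0.244003.
c = 2·atan2(√a, √(1−a)) = 1.03329 rad → d = 6371·c ≈ 6583.10 km.

6583 km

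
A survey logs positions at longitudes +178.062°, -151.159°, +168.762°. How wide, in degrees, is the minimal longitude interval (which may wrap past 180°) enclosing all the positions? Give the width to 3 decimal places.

Sort the longitudes: -151.159°, +168.762°, +178.062°.
Eastward gaps between consecutive values (wrapping around): 319.921°, 9.300°, 30.779°.
Largest gap = 319.921° ⇒ minimal covering band is its complement: 360° − 319.921° = 40.079°.
Band runs from +168.762° eastward to -151.159°, crossing the antimeridian.

40.079°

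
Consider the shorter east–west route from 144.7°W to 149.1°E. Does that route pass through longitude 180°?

Naïve |149.1 − -144.7| = 293.8° > 180°, so the shorter arc goes the other way round — across 180°.
Signed shortest Δλ = ((149.1 − -144.7 + 180) mod 360) − 180 = -66.2°.
Going west by 66.2° from -144.7° passes through 180° before reaching +149.1°.

Yes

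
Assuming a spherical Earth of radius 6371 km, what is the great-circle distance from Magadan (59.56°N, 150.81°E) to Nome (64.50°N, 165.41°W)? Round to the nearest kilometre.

Δλ = -165.41 − 150.81 = -316.22°; wrapped into (−180°, 180°]: 43.78°.
Δφ = 64.50 − 59.56 = 4.94°.
a = sin²(Δφ/2) + cos φ₁ · cos φ₂ · sin²(Δλ/2) = 0.032175.
c = 2·atan2(√a, √(1−a)) = 0.36070 rad → d = 6371·c ≈ 2298.01 km.

2298 km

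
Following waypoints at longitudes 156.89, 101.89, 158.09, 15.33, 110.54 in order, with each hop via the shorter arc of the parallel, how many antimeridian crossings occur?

0

Leg 1: +156.89° → +101.89°, shortest Δλ = -55.0° (west) — does not cross 180°.
Leg 2: +101.89° → +158.09°, shortest Δλ = 56.2° (east) — does not cross 180°.
Leg 3: +158.09° → +15.33°, shortest Δλ = -142.76° (west) — does not cross 180°.
Leg 4: +15.33° → +110.54°, shortest Δλ = 95.21° (east) — does not cross 180°.
Total crossings: 0.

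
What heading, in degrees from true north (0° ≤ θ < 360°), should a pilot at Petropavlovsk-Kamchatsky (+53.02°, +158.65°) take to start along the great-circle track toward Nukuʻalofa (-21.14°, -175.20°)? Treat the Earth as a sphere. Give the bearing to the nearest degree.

155°

Δλ = -175.20 − 158.65 = -333.85°; wrapped into (−180°, 180°]: 26.15°.
θ = atan2( sin Δλ · cos φ₂ , cos φ₁ · sin φ₂ − sin φ₁ · cos φ₂ · cos Δλ )
  = atan2(0.41106, -0.88576) = 155.105° → normalised to [0°, 360°): 155.105°.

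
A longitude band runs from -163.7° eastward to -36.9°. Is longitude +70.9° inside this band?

No

Band width going east from -163.7° to -36.9°: ((-36.9 − -163.7) mod 360) = 126.8°.
Offset of +70.9° east of the west edge: ((70.9 − -163.7) mod 360) = 234.6°.
234.6° > 126.8° ⇒ outside.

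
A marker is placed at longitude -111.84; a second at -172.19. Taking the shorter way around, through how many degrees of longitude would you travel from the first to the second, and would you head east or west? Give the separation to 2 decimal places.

Raw difference: -172.19 − -111.84 = -60.35°.
Normalise into (−180°, 180°]: -60.35° stays -60.35°.
Negative ⇒ the second point lies to the west; separation 60.35°.

60.35° west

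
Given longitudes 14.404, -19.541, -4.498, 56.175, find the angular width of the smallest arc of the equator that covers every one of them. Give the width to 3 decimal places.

Sort the longitudes: -19.541°, -4.498°, +14.404°, +56.175°.
Eastward gaps between consecutive values (wrapping around): 15.043°, 18.902°, 41.771°, 284.284°.
Largest gap = 284.284° ⇒ minimal covering band is its complement: 360° − 284.284° = 75.716°.
Band runs from -19.541° eastward to +56.175°.

75.716°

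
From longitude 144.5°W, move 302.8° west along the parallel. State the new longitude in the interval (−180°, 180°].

Start at -144.5°; shift −302.8° → -447.3°.
-447.3° lies outside (−180°, 180°]; add 360° → -87.3°.

87.3°W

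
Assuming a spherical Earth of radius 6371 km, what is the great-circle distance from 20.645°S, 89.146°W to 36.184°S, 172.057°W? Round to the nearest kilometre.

Δλ = -172.057 − -89.146 = -82.911°.
Δφ = -36.184 − -20.645 = -15.539°.
a = sin²(Δφ/2) + cos φ₁ · cos φ₂ · sin²(Δλ/2) = 0.349317.
c = 2·atan2(√a, √(1−a)) = 1.26467 rad → d = 6371·c ≈ 8057.22 km.

8057 km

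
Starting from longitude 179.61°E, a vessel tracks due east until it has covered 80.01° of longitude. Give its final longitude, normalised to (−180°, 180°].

100.38°W

Start at +179.61°; shift +80.01° → +259.62°.
+259.62° lies outside (−180°, 180°]; subtract 360° → -100.38°.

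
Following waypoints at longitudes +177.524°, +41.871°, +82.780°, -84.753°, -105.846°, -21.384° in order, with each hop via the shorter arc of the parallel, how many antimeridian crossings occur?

Leg 1: +177.524° → +41.871°, shortest Δλ = -135.653° (west) — does not cross 180°.
Leg 2: +41.871° → +82.780°, shortest Δλ = 40.909° (east) — does not cross 180°.
Leg 3: +82.780° → -84.753°, shortest Δλ = -167.533° (west) — does not cross 180°.
Leg 4: -84.753° → -105.846°, shortest Δλ = -21.093° (west) — does not cross 180°.
Leg 5: -105.846° → -21.384°, shortest Δλ = 84.462° (east) — does not cross 180°.
Total crossings: 0.

0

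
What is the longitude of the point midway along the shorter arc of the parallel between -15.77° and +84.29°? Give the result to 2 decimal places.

Signed shortest Δλ from -15.77° to +84.29° is +100.06°.
Midpoint longitude = -15.77° + (+100.06°)/2 = -15.77° + 50.03° = +34.26°.

+34.26°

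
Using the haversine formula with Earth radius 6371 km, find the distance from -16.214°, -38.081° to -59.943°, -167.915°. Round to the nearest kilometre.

10431 km

Δλ = -167.915 − -38.081 = -129.834°.
Δφ = -59.943 − -16.214 = -43.729°.
a = sin²(Δφ/2) + cos φ₁ · cos φ₂ · sin²(Δλ/2) = 0.533198.
c = 2·atan2(√a, √(1−a)) = 1.63724 rad → d = 6371·c ≈ 10430.86 km.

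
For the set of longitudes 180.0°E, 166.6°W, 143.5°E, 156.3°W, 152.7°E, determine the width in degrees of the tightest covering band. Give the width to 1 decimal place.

60.2°

Sort the longitudes: -166.6°, -156.3°, +143.5°, +152.7°, +180.0°.
Eastward gaps between consecutive values (wrapping around): 10.3°, 299.8°, 9.2°, 27.3°, 13.4°.
Largest gap = 299.8° ⇒ minimal covering band is its complement: 360° − 299.8° = 60.2°.
Band runs from +143.5° eastward to -156.3°, crossing the antimeridian.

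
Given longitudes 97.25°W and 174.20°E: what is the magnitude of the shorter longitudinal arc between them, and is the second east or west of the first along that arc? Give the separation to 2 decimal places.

88.55° west

Raw difference: 174.20 − -97.25 = 271.45°.
Normalise into (−180°, 180°]: 271.45° − 360° = -88.55°.
Negative ⇒ the second point lies to the west; separation 88.55°.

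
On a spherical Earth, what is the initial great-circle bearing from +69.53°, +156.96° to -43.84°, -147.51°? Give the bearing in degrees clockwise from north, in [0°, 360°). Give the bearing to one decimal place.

136.4°

Δλ = -147.51 − 156.96 = -304.47°; wrapped into (−180°, 180°]: 55.53°.
θ = atan2( sin Δλ · cos φ₂ , cos φ₁ · sin φ₂ − sin φ₁ · cos φ₂ · cos Δλ )
  = atan2(0.59464, -0.62468) = 136.411° → normalised to [0°, 360°): 136.411°.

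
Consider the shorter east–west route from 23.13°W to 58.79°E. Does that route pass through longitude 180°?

No

Signed shortest Δλ = ((58.79 − -23.13 + 180) mod 360) − 180 = 81.92°.
Going east by 81.92° from -23.13° reaches +58.79° without touching 180°.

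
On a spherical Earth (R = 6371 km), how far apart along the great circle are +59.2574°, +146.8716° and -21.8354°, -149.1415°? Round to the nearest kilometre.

10720 km

Δλ = -149.1415 − 146.8716 = -296.0131°; wrapped into (−180°, 180°]: 63.9869°.
Δφ = -21.8354 − 59.2574 = -81.0928°.
a = sin²(Δφ/2) + cos φ₁ · cos φ₂ · sin²(Δλ/2) = 0.555783.
c = 2·atan2(√a, √(1−a)) = 1.68259 rad → d = 6371·c ≈ 10719.81 km.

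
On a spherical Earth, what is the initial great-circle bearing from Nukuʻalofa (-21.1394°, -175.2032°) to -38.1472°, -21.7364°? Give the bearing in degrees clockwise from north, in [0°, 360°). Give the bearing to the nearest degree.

Δλ = -21.7364 − -175.2032 = 153.4668°.
θ = atan2( sin Δλ · cos φ₂ , cos φ₁ · sin φ₂ − sin φ₁ · cos φ₂ · cos Δλ )
  = atan2(0.35131, -0.82986) = 157.055° → normalised to [0°, 360°): 157.055°.

157°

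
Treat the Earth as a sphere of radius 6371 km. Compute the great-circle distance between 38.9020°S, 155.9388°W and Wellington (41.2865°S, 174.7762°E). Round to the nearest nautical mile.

1346 nmi

Δλ = 174.7762 − -155.9388 = 330.7150°; wrapped into (−180°, 180°]: -29.2850°.
Δφ = -41.2865 − -38.9020 = -2.3845°.
a = sin²(Δφ/2) + cos φ₁ · cos φ₂ · sin²(Δλ/2) = 0.037801.
c = 2·atan2(√a, √(1−a)) = 0.39134 rad → d = 6371·c ≈ 2493.23 km ≈ 1346.23 nmi.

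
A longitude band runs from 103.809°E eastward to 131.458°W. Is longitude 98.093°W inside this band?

No

Band width going east from +103.809° to -131.458°: ((-131.458 − 103.809) mod 360) = 124.733°.
Offset of -98.093° east of the west edge: ((-98.093 − 103.809) mod 360) = 158.098°.
158.098° > 124.733° ⇒ outside.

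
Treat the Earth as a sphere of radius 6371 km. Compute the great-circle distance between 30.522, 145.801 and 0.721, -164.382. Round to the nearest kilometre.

Δλ = -164.382 − 145.801 = -310.183°; wrapped into (−180°, 180°]: 49.817°.
Δφ = 0.721 − 30.522 = -29.801°.
a = sin²(Δφ/2) + cos φ₁ · cos φ₂ · sin²(Δλ/2) = 0.218915.
c = 2·atan2(√a, √(1−a)) = 0.97379 rad → d = 6371·c ≈ 6204.00 km.

6204 km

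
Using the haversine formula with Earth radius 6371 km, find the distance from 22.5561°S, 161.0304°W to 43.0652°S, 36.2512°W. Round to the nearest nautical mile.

Δλ = -36.2512 − -161.0304 = 124.7792°.
Δφ = -43.0652 − -22.5561 = -20.5091°.
a = sin²(Δφ/2) + cos φ₁ · cos φ₂ · sin²(Δλ/2) = 0.561464.
c = 2·atan2(√a, √(1−a)) = 1.69404 rad → d = 6371·c ≈ 10792.71 km ≈ 5827.60 nmi.

5828 nmi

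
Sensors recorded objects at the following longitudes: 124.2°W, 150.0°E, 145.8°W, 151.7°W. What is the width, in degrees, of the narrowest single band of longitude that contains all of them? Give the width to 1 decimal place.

85.8°

Sort the longitudes: -151.7°, -145.8°, -124.2°, +150.0°.
Eastward gaps between consecutive values (wrapping around): 5.9°, 21.6°, 274.2°, 58.3°.
Largest gap = 274.2° ⇒ minimal covering band is its complement: 360° − 274.2° = 85.8°.
Band runs from +150.0° eastward to -124.2°, crossing the antimeridian.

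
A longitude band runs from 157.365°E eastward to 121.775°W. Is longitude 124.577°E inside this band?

No

Band width going east from +157.365° to -121.775°: ((-121.775 − 157.365) mod 360) = 80.860°.
Offset of +124.577° east of the west edge: ((124.577 − 157.365) mod 360) = 327.212°.
327.212° > 80.860° ⇒ outside.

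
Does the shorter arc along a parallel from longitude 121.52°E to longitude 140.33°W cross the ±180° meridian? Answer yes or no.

Yes

Naïve |-140.33 − 121.52| = 261.85° > 180°, so the shorter arc goes the other way round — across 180°.
Signed shortest Δλ = ((-140.33 − 121.52 + 180) mod 360) − 180 = 98.15°.
Going east by 98.15° from +121.52° passes through 180° before reaching -140.33°.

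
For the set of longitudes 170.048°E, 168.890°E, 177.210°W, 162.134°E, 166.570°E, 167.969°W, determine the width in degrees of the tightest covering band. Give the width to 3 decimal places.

Sort the longitudes: -177.210°, -167.969°, +162.134°, +166.570°, +168.890°, +170.048°.
Eastward gaps between consecutive values (wrapping around): 9.241°, 330.103°, 4.436°, 2.320°, 1.158°, 12.742°.
Largest gap = 330.103° ⇒ minimal covering band is its complement: 360° − 330.103° = 29.897°.
Band runs from +162.134° eastward to -167.969°, crossing the antimeridian.

29.897°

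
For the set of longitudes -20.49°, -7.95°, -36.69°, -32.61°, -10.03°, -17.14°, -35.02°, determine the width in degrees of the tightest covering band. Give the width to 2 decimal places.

28.74°

Sort the longitudes: -36.69°, -35.02°, -32.61°, -20.49°, -17.14°, -10.03°, -7.95°.
Eastward gaps between consecutive values (wrapping around): 1.67°, 2.41°, 12.12°, 3.35°, 7.11°, 2.08°, 331.26°.
Largest gap = 331.26° ⇒ minimal covering band is its complement: 360° − 331.26° = 28.74°.
Band runs from -36.69° eastward to -7.95°.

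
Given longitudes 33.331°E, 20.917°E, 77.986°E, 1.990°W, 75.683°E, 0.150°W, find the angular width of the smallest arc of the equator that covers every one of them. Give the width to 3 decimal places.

79.976°

Sort the longitudes: -1.990°, -0.150°, +20.917°, +33.331°, +75.683°, +77.986°.
Eastward gaps between consecutive values (wrapping around): 1.840°, 21.067°, 12.414°, 42.352°, 2.303°, 280.024°.
Largest gap = 280.024° ⇒ minimal covering band is its complement: 360° − 280.024° = 79.976°.
Band runs from -1.990° eastward to +77.986°.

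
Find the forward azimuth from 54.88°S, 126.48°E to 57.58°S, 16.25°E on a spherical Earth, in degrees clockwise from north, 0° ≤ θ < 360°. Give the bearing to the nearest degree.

218°

Δλ = 16.25 − 126.48 = -110.23°.
θ = atan2( sin Δλ · cos φ₂ , cos φ₁ · sin φ₂ − sin φ₁ · cos φ₂ · cos Δλ )
  = atan2(-0.50305, -0.63726) = -141.713° → normalised to [0°, 360°): 218.287°.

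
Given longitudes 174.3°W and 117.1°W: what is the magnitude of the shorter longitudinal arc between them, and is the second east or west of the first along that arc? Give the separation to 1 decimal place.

57.2° east

Raw difference: -117.1 − -174.3 = 57.2°.
Normalise into (−180°, 180°]: 57.2° stays 57.2°.
Positive ⇒ the second point lies to the east; separation 57.2°.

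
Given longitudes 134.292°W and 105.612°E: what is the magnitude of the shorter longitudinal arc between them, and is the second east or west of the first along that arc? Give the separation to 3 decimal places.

Raw difference: 105.612 − -134.292 = 239.904°.
Normalise into (−180°, 180°]: 239.904° − 360° = -120.096°.
Negative ⇒ the second point lies to the west; separation 120.096°.

120.096° west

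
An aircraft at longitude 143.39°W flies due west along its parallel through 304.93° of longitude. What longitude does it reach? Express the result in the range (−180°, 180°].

88.32°W

Start at -143.39°; shift −304.93° → -448.32°.
-448.32° lies outside (−180°, 180°]; add 360° → -88.32°.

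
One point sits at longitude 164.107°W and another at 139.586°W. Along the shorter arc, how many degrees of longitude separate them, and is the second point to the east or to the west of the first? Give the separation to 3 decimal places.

Raw difference: -139.586 − -164.107 = 24.521°.
Normalise into (−180°, 180°]: 24.521° stays 24.521°.
Positive ⇒ the second point lies to the east; separation 24.521°.

24.521° east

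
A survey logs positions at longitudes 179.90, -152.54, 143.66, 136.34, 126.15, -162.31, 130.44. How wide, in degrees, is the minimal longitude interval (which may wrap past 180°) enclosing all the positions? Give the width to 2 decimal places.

Sort the longitudes: -162.31°, -152.54°, +126.15°, +130.44°, +136.34°, +143.66°, +179.90°.
Eastward gaps between consecutive values (wrapping around): 9.77°, 278.69°, 4.29°, 5.90°, 7.32°, 36.24°, 17.79°.
Largest gap = 278.69° ⇒ minimal covering band is its complement: 360° − 278.69° = 81.31°.
Band runs from +126.15° eastward to -152.54°, crossing the antimeridian.

81.31°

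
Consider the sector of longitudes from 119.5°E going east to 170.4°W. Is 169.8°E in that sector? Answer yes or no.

Band width going east from +119.5° to -170.4°: ((-170.4 − 119.5) mod 360) = 70.1°.
Offset of +169.8° east of the west edge: ((169.8 − 119.5) mod 360) = 50.3°.
50.3° ≤ 70.1° ⇒ inside.

Yes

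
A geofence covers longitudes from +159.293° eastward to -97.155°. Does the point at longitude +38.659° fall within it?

No

Band width going east from +159.293° to -97.155°: ((-97.155 − 159.293) mod 360) = 103.552°.
Offset of +38.659° east of the west edge: ((38.659 − 159.293) mod 360) = 239.366°.
239.366° > 103.552° ⇒ outside.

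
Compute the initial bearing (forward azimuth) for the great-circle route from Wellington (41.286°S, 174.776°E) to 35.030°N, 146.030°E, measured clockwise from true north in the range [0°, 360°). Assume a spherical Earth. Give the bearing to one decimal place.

336.5°

Δλ = 146.030 − 174.776 = -28.746°.
θ = atan2( sin Δλ · cos φ₂ , cos φ₁ · sin φ₂ − sin φ₁ · cos φ₂ · cos Δλ )
  = atan2(-0.39381, 0.90503) = -23.515° → normalised to [0°, 360°): 336.485°.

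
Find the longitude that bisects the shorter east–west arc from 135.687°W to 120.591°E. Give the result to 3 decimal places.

Signed shortest Δλ from -135.687° to +120.591° is -103.722°.
Midpoint longitude = -135.687° + (-103.722°)/2 = -135.687° − 51.861° = -187.548°.
Normalise into (−180°, 180°]: +172.452°.
(The naïve average (-135.687 + +120.591)/2 = -7.548° is on the wrong side of the globe.)

172.452°E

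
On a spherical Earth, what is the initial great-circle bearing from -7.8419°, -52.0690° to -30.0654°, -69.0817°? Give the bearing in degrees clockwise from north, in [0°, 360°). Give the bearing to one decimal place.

213.4°

Δλ = -69.0817 − -52.0690 = -17.0127°.
θ = atan2( sin Δλ · cos φ₂ , cos φ₁ · sin φ₂ − sin φ₁ · cos φ₂ · cos Δλ )
  = atan2(-0.25322, -0.38339) = -146.556° → normalised to [0°, 360°): 213.444°.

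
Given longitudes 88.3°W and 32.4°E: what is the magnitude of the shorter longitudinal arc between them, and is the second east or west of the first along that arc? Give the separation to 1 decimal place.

Raw difference: 32.4 − -88.3 = 120.7°.
Normalise into (−180°, 180°]: 120.7° stays 120.7°.
Positive ⇒ the second point lies to the east; separation 120.7°.

120.7° east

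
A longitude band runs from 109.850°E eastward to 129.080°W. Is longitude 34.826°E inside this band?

Band width going east from +109.850° to -129.080°: ((-129.080 − 109.850) mod 360) = 121.070°.
Offset of +34.826° east of the west edge: ((34.826 − 109.850) mod 360) = 284.976°.
284.976° > 121.070° ⇒ outside.

No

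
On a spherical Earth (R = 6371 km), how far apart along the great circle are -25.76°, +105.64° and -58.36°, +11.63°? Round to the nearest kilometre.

Δλ = 11.63 − 105.64 = -94.01°.
Δφ = -58.36 − -25.76 = -32.60°.
a = sin²(Δφ/2) + cos φ₁ · cos φ₂ · sin²(Δλ/2) = 0.331518.
c = 2·atan2(√a, √(1−a)) = 1.22710 rad → d = 6371·c ≈ 7817.89 km.

7818 km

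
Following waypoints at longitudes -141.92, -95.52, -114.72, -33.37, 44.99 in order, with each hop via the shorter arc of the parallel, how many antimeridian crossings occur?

Leg 1: -141.92° → -95.52°, shortest Δλ = 46.4° (east) — does not cross 180°.
Leg 2: -95.52° → -114.72°, shortest Δλ = -19.2° (west) — does not cross 180°.
Leg 3: -114.72° → -33.37°, shortest Δλ = 81.35° (east) — does not cross 180°.
Leg 4: -33.37° → +44.99°, shortest Δλ = 78.36° (east) — does not cross 180°.
Total crossings: 0.

0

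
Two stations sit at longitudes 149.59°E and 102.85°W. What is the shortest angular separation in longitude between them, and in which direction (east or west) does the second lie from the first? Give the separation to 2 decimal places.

Raw difference: -102.85 − 149.59 = -252.44°.
Normalise into (−180°, 180°]: -252.44° + 360° = 107.56°.
Positive ⇒ the second point lies to the east; separation 107.56°.

107.56° east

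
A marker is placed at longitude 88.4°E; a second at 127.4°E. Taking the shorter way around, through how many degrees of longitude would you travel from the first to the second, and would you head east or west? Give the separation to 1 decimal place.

39.0° east

Raw difference: 127.4 − 88.4 = 39.0°.
Normalise into (−180°, 180°]: 39.0° stays 39.0°.
Positive ⇒ the second point lies to the east; separation 39.0°.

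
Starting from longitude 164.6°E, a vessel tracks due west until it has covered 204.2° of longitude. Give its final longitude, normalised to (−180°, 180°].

39.6°W

Start at +164.6°; shift −204.2° → -39.6°.
-39.6° already lies in (−180°, 180°].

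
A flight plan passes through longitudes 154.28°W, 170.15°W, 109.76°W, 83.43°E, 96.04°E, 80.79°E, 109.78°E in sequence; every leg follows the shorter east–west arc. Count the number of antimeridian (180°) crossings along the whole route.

1

Leg 1: -154.28° → -170.15°, shortest Δλ = -15.87° (west) — does not cross 180°.
Leg 2: -170.15° → -109.76°, shortest Δλ = 60.39° (east) — does not cross 180°.
Leg 3: -109.76° → +83.43°, shortest Δλ = -166.81° (west) — crosses 180°.
Leg 4: +83.43° → +96.04°, shortest Δλ = 12.61° (east) — does not cross 180°.
Leg 5: +96.04° → +80.79°, shortest Δλ = -15.25° (west) — does not cross 180°.
Leg 6: +80.79° → +109.78°, shortest Δλ = 28.99° (east) — does not cross 180°.
Total crossings: 1.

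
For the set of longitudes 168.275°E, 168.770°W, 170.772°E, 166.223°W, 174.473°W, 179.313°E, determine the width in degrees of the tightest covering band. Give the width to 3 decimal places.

Sort the longitudes: -174.473°, -168.770°, -166.223°, +168.275°, +170.772°, +179.313°.
Eastward gaps between consecutive values (wrapping around): 5.703°, 2.547°, 334.498°, 2.497°, 8.541°, 6.214°.
Largest gap = 334.498° ⇒ minimal covering band is its complement: 360° − 334.498° = 25.502°.
Band runs from +168.275° eastward to -166.223°, crossing the antimeridian.

25.502°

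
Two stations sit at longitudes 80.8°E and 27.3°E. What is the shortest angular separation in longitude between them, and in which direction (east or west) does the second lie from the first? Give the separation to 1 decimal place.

Raw difference: 27.3 − 80.8 = -53.5°.
Normalise into (−180°, 180°]: -53.5° stays -53.5°.
Negative ⇒ the second point lies to the west; separation 53.5°.

53.5° west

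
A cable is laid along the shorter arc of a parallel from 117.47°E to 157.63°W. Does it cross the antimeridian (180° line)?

Naïve |-157.63 − 117.47| = 275.1° > 180°, so the shorter arc goes the other way round — across 180°.
Signed shortest Δλ = ((-157.63 − 117.47 + 180) mod 360) − 180 = 84.9°.
Going east by 84.9° from +117.47° passes through 180° before reaching -157.63°.

Yes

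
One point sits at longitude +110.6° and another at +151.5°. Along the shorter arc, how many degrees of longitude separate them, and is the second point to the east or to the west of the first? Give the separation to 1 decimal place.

40.9° east

Raw difference: 151.5 − 110.6 = 40.9°.
Normalise into (−180°, 180°]: 40.9° stays 40.9°.
Positive ⇒ the second point lies to the east; separation 40.9°.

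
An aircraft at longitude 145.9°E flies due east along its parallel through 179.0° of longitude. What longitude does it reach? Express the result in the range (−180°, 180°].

35.1°W

Start at +145.9°; shift +179.0° → +324.9°.
+324.9° lies outside (−180°, 180°]; subtract 360° → -35.1°.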